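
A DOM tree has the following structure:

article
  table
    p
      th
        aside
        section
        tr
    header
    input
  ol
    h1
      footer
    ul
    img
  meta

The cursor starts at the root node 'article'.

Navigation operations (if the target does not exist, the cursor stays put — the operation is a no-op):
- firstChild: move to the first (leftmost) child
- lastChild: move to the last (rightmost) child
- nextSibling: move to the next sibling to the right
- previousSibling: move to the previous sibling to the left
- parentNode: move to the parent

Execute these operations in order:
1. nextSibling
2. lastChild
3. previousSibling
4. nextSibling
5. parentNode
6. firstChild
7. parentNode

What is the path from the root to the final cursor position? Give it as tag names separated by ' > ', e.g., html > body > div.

Answer: article

Derivation:
After 1 (nextSibling): article (no-op, stayed)
After 2 (lastChild): meta
After 3 (previousSibling): ol
After 4 (nextSibling): meta
After 5 (parentNode): article
After 6 (firstChild): table
After 7 (parentNode): article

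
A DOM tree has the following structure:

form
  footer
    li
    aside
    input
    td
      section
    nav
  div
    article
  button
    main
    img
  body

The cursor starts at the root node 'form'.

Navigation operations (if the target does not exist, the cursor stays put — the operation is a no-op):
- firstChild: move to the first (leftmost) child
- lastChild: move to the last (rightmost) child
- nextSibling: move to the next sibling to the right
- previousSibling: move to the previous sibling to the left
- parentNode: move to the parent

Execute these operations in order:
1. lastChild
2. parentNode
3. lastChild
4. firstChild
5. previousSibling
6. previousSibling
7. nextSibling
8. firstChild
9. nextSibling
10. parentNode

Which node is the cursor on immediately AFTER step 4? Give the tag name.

Answer: body

Derivation:
After 1 (lastChild): body
After 2 (parentNode): form
After 3 (lastChild): body
After 4 (firstChild): body (no-op, stayed)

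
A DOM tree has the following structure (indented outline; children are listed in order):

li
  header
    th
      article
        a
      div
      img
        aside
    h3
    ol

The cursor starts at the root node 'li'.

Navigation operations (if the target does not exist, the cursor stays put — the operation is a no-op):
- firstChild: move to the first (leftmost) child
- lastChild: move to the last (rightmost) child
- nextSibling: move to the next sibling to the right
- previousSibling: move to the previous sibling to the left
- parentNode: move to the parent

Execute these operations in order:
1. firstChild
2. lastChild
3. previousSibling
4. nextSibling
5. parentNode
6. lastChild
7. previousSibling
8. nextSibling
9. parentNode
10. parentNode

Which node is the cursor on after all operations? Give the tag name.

Answer: li

Derivation:
After 1 (firstChild): header
After 2 (lastChild): ol
After 3 (previousSibling): h3
After 4 (nextSibling): ol
After 5 (parentNode): header
After 6 (lastChild): ol
After 7 (previousSibling): h3
After 8 (nextSibling): ol
After 9 (parentNode): header
After 10 (parentNode): li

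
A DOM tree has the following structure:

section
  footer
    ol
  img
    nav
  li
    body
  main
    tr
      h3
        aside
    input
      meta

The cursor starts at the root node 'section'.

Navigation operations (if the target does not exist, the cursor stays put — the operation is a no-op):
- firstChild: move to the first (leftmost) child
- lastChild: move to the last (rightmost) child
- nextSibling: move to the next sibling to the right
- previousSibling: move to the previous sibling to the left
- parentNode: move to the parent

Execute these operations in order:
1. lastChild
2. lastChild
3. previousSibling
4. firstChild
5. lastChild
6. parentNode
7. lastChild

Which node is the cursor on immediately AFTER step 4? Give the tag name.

After 1 (lastChild): main
After 2 (lastChild): input
After 3 (previousSibling): tr
After 4 (firstChild): h3

Answer: h3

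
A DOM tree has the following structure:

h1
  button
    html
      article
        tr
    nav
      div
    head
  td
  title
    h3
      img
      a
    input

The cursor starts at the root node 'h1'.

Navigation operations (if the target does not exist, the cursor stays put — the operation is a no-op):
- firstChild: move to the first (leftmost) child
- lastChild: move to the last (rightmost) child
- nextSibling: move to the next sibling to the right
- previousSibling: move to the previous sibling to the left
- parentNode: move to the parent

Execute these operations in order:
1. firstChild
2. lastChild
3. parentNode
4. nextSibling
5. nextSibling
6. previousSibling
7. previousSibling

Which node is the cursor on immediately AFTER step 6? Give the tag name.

Answer: td

Derivation:
After 1 (firstChild): button
After 2 (lastChild): head
After 3 (parentNode): button
After 4 (nextSibling): td
After 5 (nextSibling): title
After 6 (previousSibling): td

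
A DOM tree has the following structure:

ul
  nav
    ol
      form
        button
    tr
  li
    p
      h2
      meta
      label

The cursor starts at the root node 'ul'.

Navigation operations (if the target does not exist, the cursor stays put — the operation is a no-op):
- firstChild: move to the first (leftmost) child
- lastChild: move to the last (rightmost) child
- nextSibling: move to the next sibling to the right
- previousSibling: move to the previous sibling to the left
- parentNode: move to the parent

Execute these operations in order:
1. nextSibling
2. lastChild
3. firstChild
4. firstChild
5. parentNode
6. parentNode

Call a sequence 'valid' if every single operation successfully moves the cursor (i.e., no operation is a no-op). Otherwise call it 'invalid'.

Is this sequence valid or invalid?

After 1 (nextSibling): ul (no-op, stayed)
After 2 (lastChild): li
After 3 (firstChild): p
After 4 (firstChild): h2
After 5 (parentNode): p
After 6 (parentNode): li

Answer: invalid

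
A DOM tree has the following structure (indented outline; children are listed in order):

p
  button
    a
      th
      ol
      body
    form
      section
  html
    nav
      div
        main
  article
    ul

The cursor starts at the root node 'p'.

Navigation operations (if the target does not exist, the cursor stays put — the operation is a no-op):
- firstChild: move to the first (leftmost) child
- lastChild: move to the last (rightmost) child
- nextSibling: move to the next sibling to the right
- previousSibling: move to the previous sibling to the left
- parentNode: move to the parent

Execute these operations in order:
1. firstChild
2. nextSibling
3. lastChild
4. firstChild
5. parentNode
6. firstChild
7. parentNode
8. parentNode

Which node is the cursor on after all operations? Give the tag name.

Answer: html

Derivation:
After 1 (firstChild): button
After 2 (nextSibling): html
After 3 (lastChild): nav
After 4 (firstChild): div
After 5 (parentNode): nav
After 6 (firstChild): div
After 7 (parentNode): nav
After 8 (parentNode): html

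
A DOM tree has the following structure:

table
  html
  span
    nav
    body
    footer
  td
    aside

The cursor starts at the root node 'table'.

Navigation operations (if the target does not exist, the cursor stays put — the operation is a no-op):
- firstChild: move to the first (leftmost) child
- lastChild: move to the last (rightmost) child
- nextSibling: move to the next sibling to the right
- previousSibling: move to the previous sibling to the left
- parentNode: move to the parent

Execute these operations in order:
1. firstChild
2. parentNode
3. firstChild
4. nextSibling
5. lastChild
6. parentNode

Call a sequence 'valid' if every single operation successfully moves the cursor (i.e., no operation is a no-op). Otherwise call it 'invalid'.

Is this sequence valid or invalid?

Answer: valid

Derivation:
After 1 (firstChild): html
After 2 (parentNode): table
After 3 (firstChild): html
After 4 (nextSibling): span
After 5 (lastChild): footer
After 6 (parentNode): span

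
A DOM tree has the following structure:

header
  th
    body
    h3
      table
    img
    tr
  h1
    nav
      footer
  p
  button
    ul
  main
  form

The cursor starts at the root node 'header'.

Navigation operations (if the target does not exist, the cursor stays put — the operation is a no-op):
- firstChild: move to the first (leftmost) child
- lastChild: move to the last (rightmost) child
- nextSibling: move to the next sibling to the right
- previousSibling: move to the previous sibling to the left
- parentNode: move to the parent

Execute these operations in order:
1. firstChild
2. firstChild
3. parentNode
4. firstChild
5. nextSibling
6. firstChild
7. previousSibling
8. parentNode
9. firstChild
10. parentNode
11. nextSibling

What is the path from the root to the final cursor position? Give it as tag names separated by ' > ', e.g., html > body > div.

Answer: header > th > img

Derivation:
After 1 (firstChild): th
After 2 (firstChild): body
After 3 (parentNode): th
After 4 (firstChild): body
After 5 (nextSibling): h3
After 6 (firstChild): table
After 7 (previousSibling): table (no-op, stayed)
After 8 (parentNode): h3
After 9 (firstChild): table
After 10 (parentNode): h3
After 11 (nextSibling): img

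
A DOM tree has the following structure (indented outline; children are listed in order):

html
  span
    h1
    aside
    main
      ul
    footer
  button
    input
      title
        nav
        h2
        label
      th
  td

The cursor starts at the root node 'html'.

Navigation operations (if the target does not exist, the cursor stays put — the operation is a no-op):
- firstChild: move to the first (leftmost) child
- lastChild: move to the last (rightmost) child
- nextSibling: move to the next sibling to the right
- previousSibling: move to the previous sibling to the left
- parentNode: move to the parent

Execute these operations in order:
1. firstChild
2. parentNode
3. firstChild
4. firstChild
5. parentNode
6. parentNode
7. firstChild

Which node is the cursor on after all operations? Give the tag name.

Answer: span

Derivation:
After 1 (firstChild): span
After 2 (parentNode): html
After 3 (firstChild): span
After 4 (firstChild): h1
After 5 (parentNode): span
After 6 (parentNode): html
After 7 (firstChild): span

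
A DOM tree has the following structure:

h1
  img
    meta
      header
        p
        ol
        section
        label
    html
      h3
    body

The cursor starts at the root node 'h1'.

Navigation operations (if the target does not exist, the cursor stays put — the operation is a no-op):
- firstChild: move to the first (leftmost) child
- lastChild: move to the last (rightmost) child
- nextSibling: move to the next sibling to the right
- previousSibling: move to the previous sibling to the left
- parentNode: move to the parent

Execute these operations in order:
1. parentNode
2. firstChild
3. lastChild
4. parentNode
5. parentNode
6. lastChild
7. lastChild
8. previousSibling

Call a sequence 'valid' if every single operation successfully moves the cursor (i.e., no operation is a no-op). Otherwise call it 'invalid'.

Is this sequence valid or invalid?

After 1 (parentNode): h1 (no-op, stayed)
After 2 (firstChild): img
After 3 (lastChild): body
After 4 (parentNode): img
After 5 (parentNode): h1
After 6 (lastChild): img
After 7 (lastChild): body
After 8 (previousSibling): html

Answer: invalid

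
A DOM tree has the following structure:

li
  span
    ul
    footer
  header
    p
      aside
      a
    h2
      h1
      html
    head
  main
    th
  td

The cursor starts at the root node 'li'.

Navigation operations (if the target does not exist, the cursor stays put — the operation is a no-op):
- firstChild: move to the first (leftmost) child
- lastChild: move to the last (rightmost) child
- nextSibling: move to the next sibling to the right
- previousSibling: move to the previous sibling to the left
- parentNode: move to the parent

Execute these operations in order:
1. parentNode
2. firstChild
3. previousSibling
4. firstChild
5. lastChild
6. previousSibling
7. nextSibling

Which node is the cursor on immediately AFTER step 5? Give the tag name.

After 1 (parentNode): li (no-op, stayed)
After 2 (firstChild): span
After 3 (previousSibling): span (no-op, stayed)
After 4 (firstChild): ul
After 5 (lastChild): ul (no-op, stayed)

Answer: ul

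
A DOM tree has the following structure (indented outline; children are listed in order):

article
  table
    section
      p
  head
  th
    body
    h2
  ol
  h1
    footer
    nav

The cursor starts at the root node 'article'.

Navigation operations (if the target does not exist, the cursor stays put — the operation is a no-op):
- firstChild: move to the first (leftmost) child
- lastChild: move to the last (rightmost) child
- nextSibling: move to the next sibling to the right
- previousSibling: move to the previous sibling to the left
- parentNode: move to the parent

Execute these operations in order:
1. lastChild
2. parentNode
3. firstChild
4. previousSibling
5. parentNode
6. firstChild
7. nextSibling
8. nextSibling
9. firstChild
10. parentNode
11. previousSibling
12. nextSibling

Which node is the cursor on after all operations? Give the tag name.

After 1 (lastChild): h1
After 2 (parentNode): article
After 3 (firstChild): table
After 4 (previousSibling): table (no-op, stayed)
After 5 (parentNode): article
After 6 (firstChild): table
After 7 (nextSibling): head
After 8 (nextSibling): th
After 9 (firstChild): body
After 10 (parentNode): th
After 11 (previousSibling): head
After 12 (nextSibling): th

Answer: th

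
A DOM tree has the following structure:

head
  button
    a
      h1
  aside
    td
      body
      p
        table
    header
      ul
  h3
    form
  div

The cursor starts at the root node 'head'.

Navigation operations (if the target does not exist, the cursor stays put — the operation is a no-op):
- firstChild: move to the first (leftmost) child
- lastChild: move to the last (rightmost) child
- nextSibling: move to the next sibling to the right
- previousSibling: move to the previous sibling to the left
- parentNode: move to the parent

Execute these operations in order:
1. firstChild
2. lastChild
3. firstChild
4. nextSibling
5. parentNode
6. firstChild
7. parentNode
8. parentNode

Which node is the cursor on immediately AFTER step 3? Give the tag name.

After 1 (firstChild): button
After 2 (lastChild): a
After 3 (firstChild): h1

Answer: h1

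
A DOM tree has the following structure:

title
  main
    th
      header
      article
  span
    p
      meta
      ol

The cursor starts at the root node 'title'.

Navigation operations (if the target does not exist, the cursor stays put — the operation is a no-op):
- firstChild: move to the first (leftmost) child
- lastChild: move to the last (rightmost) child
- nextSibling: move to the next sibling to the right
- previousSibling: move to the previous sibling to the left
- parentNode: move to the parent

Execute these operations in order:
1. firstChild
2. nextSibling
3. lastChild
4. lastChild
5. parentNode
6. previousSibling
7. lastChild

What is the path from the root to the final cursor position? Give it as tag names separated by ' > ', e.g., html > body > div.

Answer: title > span > p > ol

Derivation:
After 1 (firstChild): main
After 2 (nextSibling): span
After 3 (lastChild): p
After 4 (lastChild): ol
After 5 (parentNode): p
After 6 (previousSibling): p (no-op, stayed)
After 7 (lastChild): ol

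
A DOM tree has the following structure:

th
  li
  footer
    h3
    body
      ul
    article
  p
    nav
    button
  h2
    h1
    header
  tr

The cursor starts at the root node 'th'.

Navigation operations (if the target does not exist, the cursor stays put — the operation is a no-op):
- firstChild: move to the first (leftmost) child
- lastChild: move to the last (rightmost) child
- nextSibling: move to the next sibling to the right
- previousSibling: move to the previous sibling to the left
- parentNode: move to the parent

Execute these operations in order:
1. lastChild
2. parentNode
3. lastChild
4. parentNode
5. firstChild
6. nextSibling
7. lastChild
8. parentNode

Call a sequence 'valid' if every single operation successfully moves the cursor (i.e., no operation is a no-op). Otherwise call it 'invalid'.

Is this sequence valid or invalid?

Answer: valid

Derivation:
After 1 (lastChild): tr
After 2 (parentNode): th
After 3 (lastChild): tr
After 4 (parentNode): th
After 5 (firstChild): li
After 6 (nextSibling): footer
After 7 (lastChild): article
After 8 (parentNode): footer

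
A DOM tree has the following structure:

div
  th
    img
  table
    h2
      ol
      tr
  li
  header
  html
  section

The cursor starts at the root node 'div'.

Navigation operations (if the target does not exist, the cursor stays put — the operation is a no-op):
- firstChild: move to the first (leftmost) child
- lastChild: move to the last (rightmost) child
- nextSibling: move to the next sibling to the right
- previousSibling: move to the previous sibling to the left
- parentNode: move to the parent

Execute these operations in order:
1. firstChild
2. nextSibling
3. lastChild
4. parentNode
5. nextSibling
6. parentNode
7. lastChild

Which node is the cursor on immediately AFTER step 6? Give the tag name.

After 1 (firstChild): th
After 2 (nextSibling): table
After 3 (lastChild): h2
After 4 (parentNode): table
After 5 (nextSibling): li
After 6 (parentNode): div

Answer: div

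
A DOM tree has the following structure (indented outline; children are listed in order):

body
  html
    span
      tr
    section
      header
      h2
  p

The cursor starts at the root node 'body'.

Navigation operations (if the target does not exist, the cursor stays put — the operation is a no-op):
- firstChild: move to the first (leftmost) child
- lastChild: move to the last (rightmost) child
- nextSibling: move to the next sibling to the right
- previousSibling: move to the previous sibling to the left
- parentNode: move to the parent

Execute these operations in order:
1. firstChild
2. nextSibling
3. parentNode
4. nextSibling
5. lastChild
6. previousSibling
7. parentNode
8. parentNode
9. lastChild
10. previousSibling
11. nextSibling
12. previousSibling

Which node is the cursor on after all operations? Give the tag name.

Answer: html

Derivation:
After 1 (firstChild): html
After 2 (nextSibling): p
After 3 (parentNode): body
After 4 (nextSibling): body (no-op, stayed)
After 5 (lastChild): p
After 6 (previousSibling): html
After 7 (parentNode): body
After 8 (parentNode): body (no-op, stayed)
After 9 (lastChild): p
After 10 (previousSibling): html
After 11 (nextSibling): p
After 12 (previousSibling): html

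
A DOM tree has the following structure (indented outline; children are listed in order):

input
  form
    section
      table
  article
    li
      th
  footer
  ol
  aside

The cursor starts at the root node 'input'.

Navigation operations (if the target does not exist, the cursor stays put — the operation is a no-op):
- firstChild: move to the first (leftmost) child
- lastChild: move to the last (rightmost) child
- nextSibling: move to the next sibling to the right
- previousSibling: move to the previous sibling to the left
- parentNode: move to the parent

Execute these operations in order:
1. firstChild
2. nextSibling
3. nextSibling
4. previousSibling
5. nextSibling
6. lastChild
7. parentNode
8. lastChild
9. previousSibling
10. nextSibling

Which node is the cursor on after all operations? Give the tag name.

After 1 (firstChild): form
After 2 (nextSibling): article
After 3 (nextSibling): footer
After 4 (previousSibling): article
After 5 (nextSibling): footer
After 6 (lastChild): footer (no-op, stayed)
After 7 (parentNode): input
After 8 (lastChild): aside
After 9 (previousSibling): ol
After 10 (nextSibling): aside

Answer: aside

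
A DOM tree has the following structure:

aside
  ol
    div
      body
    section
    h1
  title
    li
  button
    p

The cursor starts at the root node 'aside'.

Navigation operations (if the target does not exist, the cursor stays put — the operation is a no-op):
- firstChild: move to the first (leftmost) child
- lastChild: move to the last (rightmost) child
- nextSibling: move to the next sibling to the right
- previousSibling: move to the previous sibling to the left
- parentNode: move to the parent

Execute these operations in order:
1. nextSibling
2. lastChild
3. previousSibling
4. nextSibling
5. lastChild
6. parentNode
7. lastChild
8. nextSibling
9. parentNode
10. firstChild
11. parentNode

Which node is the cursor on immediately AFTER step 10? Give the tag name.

After 1 (nextSibling): aside (no-op, stayed)
After 2 (lastChild): button
After 3 (previousSibling): title
After 4 (nextSibling): button
After 5 (lastChild): p
After 6 (parentNode): button
After 7 (lastChild): p
After 8 (nextSibling): p (no-op, stayed)
After 9 (parentNode): button
After 10 (firstChild): p

Answer: p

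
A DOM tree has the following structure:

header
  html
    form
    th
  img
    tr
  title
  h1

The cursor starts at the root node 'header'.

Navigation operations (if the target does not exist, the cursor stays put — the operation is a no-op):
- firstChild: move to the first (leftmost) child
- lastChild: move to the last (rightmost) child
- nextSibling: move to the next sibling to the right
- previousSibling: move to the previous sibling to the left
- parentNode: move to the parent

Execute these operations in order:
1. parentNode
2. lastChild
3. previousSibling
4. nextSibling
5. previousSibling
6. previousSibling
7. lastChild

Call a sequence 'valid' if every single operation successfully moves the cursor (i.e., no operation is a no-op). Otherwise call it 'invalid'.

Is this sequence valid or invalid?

Answer: invalid

Derivation:
After 1 (parentNode): header (no-op, stayed)
After 2 (lastChild): h1
After 3 (previousSibling): title
After 4 (nextSibling): h1
After 5 (previousSibling): title
After 6 (previousSibling): img
After 7 (lastChild): tr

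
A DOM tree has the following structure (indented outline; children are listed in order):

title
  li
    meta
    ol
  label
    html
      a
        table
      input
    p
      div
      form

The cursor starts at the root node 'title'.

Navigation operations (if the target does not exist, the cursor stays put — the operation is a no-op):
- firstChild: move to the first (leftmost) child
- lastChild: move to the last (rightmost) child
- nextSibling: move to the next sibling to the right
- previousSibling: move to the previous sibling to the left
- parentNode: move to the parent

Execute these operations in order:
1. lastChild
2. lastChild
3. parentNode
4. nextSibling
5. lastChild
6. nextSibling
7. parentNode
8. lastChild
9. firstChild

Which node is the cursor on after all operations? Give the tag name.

After 1 (lastChild): label
After 2 (lastChild): p
After 3 (parentNode): label
After 4 (nextSibling): label (no-op, stayed)
After 5 (lastChild): p
After 6 (nextSibling): p (no-op, stayed)
After 7 (parentNode): label
After 8 (lastChild): p
After 9 (firstChild): div

Answer: div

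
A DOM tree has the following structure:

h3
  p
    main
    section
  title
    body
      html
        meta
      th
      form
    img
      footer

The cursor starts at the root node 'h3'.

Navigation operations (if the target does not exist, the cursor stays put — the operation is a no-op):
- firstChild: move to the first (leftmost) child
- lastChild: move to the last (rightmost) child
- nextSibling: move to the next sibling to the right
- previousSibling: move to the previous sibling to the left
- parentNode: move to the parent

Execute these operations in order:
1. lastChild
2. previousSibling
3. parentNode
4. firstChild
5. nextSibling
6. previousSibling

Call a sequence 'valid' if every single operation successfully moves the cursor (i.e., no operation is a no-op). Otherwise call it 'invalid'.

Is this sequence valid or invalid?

Answer: valid

Derivation:
After 1 (lastChild): title
After 2 (previousSibling): p
After 3 (parentNode): h3
After 4 (firstChild): p
After 5 (nextSibling): title
After 6 (previousSibling): p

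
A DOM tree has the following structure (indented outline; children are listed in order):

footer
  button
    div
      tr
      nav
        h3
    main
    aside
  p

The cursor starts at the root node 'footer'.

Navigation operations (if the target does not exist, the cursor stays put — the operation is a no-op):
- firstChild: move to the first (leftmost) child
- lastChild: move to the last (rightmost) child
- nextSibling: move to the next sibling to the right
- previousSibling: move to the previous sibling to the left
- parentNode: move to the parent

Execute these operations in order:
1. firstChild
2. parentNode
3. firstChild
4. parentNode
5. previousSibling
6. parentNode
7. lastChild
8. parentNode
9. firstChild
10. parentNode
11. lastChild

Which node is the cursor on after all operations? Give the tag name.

Answer: p

Derivation:
After 1 (firstChild): button
After 2 (parentNode): footer
After 3 (firstChild): button
After 4 (parentNode): footer
After 5 (previousSibling): footer (no-op, stayed)
After 6 (parentNode): footer (no-op, stayed)
After 7 (lastChild): p
After 8 (parentNode): footer
After 9 (firstChild): button
After 10 (parentNode): footer
After 11 (lastChild): p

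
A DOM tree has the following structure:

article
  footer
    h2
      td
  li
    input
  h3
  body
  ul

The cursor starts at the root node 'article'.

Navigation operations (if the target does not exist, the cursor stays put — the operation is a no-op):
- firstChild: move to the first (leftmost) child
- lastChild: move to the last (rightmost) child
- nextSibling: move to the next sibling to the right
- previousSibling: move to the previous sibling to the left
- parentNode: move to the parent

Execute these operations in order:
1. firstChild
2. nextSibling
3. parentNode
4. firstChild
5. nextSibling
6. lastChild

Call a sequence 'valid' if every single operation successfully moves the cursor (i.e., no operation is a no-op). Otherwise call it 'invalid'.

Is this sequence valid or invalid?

Answer: valid

Derivation:
After 1 (firstChild): footer
After 2 (nextSibling): li
After 3 (parentNode): article
After 4 (firstChild): footer
After 5 (nextSibling): li
After 6 (lastChild): input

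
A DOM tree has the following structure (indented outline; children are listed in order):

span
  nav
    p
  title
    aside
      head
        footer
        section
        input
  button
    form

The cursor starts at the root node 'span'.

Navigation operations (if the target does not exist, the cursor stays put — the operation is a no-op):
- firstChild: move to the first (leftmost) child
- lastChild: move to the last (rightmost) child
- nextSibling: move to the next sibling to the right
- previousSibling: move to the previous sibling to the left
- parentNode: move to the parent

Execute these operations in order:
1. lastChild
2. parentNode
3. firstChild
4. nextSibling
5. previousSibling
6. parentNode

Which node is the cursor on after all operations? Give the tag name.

After 1 (lastChild): button
After 2 (parentNode): span
After 3 (firstChild): nav
After 4 (nextSibling): title
After 5 (previousSibling): nav
After 6 (parentNode): span

Answer: span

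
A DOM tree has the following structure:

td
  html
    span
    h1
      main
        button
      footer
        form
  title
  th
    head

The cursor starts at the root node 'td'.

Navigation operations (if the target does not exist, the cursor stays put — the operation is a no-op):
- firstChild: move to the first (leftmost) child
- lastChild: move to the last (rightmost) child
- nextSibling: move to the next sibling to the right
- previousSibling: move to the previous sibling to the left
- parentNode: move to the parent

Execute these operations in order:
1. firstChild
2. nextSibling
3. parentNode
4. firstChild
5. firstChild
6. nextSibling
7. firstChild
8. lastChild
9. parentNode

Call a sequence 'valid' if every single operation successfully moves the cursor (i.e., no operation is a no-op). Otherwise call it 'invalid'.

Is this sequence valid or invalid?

Answer: valid

Derivation:
After 1 (firstChild): html
After 2 (nextSibling): title
After 3 (parentNode): td
After 4 (firstChild): html
After 5 (firstChild): span
After 6 (nextSibling): h1
After 7 (firstChild): main
After 8 (lastChild): button
After 9 (parentNode): main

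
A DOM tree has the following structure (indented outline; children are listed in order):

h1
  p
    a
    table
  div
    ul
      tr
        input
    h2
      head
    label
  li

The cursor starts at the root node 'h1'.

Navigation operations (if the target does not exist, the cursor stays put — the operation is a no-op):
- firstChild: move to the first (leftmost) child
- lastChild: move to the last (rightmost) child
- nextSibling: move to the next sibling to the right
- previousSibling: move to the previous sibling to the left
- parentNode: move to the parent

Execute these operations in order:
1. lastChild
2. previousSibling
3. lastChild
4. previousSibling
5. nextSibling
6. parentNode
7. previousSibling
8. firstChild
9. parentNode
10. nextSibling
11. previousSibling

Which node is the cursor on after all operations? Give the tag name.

After 1 (lastChild): li
After 2 (previousSibling): div
After 3 (lastChild): label
After 4 (previousSibling): h2
After 5 (nextSibling): label
After 6 (parentNode): div
After 7 (previousSibling): p
After 8 (firstChild): a
After 9 (parentNode): p
After 10 (nextSibling): div
After 11 (previousSibling): p

Answer: p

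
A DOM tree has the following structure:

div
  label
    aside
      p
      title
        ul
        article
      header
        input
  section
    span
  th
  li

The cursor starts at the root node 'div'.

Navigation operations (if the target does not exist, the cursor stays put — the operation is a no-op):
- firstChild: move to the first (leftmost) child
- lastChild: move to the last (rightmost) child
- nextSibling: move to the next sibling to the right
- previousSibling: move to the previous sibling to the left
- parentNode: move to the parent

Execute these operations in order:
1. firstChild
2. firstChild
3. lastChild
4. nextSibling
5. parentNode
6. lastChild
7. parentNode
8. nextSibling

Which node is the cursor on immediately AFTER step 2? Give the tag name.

Answer: aside

Derivation:
After 1 (firstChild): label
After 2 (firstChild): aside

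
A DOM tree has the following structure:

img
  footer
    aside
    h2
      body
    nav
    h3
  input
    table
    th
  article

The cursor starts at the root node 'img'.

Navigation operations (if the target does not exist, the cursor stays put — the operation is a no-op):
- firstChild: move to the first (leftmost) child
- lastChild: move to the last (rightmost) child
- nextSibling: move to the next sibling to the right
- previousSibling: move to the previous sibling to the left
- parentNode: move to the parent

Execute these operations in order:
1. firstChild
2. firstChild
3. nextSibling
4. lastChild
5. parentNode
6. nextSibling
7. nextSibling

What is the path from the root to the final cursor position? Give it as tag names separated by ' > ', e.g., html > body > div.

Answer: img > footer > h3

Derivation:
After 1 (firstChild): footer
After 2 (firstChild): aside
After 3 (nextSibling): h2
After 4 (lastChild): body
After 5 (parentNode): h2
After 6 (nextSibling): nav
After 7 (nextSibling): h3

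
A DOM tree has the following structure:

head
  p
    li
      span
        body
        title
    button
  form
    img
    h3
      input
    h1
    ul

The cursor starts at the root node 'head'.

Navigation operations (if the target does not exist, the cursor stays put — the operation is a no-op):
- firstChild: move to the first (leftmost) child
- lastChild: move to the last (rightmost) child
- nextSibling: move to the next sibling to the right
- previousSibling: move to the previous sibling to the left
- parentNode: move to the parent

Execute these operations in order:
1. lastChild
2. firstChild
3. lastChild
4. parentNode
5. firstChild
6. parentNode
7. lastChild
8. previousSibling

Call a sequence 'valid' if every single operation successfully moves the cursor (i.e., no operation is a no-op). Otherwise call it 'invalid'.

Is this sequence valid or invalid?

Answer: invalid

Derivation:
After 1 (lastChild): form
After 2 (firstChild): img
After 3 (lastChild): img (no-op, stayed)
After 4 (parentNode): form
After 5 (firstChild): img
After 6 (parentNode): form
After 7 (lastChild): ul
After 8 (previousSibling): h1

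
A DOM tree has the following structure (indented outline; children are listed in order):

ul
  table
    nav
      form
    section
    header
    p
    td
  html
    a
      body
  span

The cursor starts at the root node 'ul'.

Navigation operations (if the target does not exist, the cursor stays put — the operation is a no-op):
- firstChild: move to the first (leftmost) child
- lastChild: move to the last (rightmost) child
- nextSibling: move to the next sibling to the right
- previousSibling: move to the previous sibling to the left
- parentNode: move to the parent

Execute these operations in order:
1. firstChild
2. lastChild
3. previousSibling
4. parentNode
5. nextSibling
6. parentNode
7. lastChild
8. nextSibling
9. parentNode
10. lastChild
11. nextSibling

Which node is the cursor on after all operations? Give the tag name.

After 1 (firstChild): table
After 2 (lastChild): td
After 3 (previousSibling): p
After 4 (parentNode): table
After 5 (nextSibling): html
After 6 (parentNode): ul
After 7 (lastChild): span
After 8 (nextSibling): span (no-op, stayed)
After 9 (parentNode): ul
After 10 (lastChild): span
After 11 (nextSibling): span (no-op, stayed)

Answer: span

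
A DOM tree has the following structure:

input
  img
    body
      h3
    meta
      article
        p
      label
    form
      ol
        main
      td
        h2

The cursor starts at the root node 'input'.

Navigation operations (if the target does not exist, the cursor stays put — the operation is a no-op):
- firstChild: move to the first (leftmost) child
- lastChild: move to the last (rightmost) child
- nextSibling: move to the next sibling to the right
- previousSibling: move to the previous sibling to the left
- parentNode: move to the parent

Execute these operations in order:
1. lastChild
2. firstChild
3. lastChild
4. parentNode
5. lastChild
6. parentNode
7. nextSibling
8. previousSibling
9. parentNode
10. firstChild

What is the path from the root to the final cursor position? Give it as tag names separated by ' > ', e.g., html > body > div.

After 1 (lastChild): img
After 2 (firstChild): body
After 3 (lastChild): h3
After 4 (parentNode): body
After 5 (lastChild): h3
After 6 (parentNode): body
After 7 (nextSibling): meta
After 8 (previousSibling): body
After 9 (parentNode): img
After 10 (firstChild): body

Answer: input > img > body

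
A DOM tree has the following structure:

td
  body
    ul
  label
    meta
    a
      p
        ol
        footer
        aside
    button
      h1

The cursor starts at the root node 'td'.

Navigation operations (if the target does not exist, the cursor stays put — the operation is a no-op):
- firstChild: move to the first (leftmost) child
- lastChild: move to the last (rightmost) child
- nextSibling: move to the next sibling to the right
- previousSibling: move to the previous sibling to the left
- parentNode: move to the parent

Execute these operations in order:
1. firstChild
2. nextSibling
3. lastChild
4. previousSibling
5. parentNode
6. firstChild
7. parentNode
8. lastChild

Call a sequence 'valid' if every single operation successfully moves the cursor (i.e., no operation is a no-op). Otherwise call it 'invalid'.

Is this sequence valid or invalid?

After 1 (firstChild): body
After 2 (nextSibling): label
After 3 (lastChild): button
After 4 (previousSibling): a
After 5 (parentNode): label
After 6 (firstChild): meta
After 7 (parentNode): label
After 8 (lastChild): button

Answer: valid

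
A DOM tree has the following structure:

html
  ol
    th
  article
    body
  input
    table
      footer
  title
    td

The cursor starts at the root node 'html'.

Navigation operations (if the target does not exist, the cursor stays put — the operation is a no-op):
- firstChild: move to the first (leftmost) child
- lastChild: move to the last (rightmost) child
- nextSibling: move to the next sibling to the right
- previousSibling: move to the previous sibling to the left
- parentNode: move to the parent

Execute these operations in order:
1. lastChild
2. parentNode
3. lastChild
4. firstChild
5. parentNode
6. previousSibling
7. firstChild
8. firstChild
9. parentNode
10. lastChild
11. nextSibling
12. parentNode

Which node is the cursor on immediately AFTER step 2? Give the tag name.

Answer: html

Derivation:
After 1 (lastChild): title
After 2 (parentNode): html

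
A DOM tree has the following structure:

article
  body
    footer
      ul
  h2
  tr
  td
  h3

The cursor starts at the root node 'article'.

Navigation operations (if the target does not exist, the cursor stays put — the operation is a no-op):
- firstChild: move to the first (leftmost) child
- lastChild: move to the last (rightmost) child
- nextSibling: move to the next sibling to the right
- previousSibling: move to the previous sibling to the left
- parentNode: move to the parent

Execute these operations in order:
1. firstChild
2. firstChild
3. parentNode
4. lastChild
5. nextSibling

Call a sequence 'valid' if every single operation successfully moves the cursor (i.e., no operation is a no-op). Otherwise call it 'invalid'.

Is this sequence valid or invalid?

After 1 (firstChild): body
After 2 (firstChild): footer
After 3 (parentNode): body
After 4 (lastChild): footer
After 5 (nextSibling): footer (no-op, stayed)

Answer: invalid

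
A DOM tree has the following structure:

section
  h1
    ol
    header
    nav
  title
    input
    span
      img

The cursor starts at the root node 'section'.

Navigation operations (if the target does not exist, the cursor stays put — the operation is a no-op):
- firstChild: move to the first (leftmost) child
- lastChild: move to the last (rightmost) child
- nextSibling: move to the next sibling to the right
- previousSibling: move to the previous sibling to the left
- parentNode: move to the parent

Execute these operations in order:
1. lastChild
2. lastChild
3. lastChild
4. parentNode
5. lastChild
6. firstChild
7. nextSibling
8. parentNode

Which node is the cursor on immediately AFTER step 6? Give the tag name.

After 1 (lastChild): title
After 2 (lastChild): span
After 3 (lastChild): img
After 4 (parentNode): span
After 5 (lastChild): img
After 6 (firstChild): img (no-op, stayed)

Answer: img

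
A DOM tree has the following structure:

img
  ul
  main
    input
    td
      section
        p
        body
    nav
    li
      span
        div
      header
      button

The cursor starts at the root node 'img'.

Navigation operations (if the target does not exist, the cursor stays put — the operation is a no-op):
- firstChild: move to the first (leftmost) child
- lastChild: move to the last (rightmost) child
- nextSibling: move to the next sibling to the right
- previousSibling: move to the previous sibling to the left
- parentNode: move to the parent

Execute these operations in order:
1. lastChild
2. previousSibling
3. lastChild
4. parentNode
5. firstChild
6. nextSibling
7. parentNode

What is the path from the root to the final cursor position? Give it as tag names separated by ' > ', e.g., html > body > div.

Answer: img

Derivation:
After 1 (lastChild): main
After 2 (previousSibling): ul
After 3 (lastChild): ul (no-op, stayed)
After 4 (parentNode): img
After 5 (firstChild): ul
After 6 (nextSibling): main
After 7 (parentNode): img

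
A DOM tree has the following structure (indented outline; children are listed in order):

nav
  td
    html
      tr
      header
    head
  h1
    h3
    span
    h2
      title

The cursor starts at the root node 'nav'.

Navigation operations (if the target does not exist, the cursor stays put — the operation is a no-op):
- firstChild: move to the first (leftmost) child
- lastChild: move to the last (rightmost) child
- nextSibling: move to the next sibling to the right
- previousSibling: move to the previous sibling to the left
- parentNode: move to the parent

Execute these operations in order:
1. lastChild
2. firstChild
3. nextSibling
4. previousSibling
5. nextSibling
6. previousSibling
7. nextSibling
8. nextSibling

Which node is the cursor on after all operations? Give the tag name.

Answer: h2

Derivation:
After 1 (lastChild): h1
After 2 (firstChild): h3
After 3 (nextSibling): span
After 4 (previousSibling): h3
After 5 (nextSibling): span
After 6 (previousSibling): h3
After 7 (nextSibling): span
After 8 (nextSibling): h2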